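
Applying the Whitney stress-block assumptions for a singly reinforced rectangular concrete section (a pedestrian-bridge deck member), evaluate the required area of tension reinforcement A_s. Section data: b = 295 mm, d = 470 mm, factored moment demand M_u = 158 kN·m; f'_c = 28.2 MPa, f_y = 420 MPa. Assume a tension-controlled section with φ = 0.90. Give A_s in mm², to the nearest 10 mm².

A_s ≈ 950 mm²

M_n = M_u/φ = 158/0.90 = 175.556 kN·m.
With M_n = 0.85 f'_c a b (d − a/2), solve the quadratic for a:
a = d − √(d² − 2M_n/(0.85 f'_c b)) = 470 − √(470² − 2 × 175.556×10⁶/(0.85 × 28.2 × 295)) = 56.18 mm.
A_s = 0.85 f'_c a b / f_y = 0.85 × 28.2 × 56.18 × 295 / 420 = 945.9 mm².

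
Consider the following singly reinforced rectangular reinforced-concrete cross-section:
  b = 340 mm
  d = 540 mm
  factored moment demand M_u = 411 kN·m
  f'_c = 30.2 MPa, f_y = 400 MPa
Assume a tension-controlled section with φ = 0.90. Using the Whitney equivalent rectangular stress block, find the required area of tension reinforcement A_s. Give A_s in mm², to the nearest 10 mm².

A_s ≈ 2350 mm²

M_n = M_u/φ = 411/0.90 = 456.667 kN·m.
With M_n = 0.85 f'_c a b (d − a/2), solve the quadratic for a:
a = d − √(d² − 2M_n/(0.85 f'_c b)) = 540 − √(540² − 2 × 456.667×10⁶/(0.85 × 30.2 × 340)) = 107.62 mm.
A_s = 0.85 f'_c a b / f_y = 0.85 × 30.2 × 107.62 × 340 / 400 = 2348.2 mm².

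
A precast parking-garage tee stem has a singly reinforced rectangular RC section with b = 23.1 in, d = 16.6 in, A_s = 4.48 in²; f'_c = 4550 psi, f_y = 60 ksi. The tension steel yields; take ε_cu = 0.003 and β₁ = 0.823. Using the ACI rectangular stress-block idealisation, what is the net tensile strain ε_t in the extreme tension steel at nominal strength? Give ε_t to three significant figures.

a = A_s f_y/(0.85 f'_c b) = 3.009 in.
β₁ = 0.823, so c = a/β₁ = 3.009/0.823 = 3.656 in.
From the linear strain diagram with ε_cu = 0.003: ε_t = 0.003 (d − c)/c = 0.003 × (16.6 − 3.656)/3.656 = 0.0106.
Since ε_t ≥ 0.005, the section is tension-controlled.

ε_t ≈ 0.0106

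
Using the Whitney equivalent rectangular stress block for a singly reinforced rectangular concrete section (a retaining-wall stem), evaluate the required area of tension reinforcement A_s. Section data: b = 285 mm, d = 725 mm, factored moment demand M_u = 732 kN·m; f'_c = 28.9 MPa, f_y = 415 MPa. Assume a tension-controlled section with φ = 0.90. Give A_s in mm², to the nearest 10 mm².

A_s ≈ 3090 mm²

M_n = M_u/φ = 732/0.90 = 813.333 kN·m.
With M_n = 0.85 f'_c a b (d − a/2), solve the quadratic for a:
a = d − √(d² − 2M_n/(0.85 f'_c b)) = 725 − √(725² − 2 × 813.333×10⁶/(0.85 × 28.9 × 285)) = 183.45 mm.
A_s = 0.85 f'_c a b / f_y = 0.85 × 28.9 × 183.45 × 285 / 415 = 3094.8 mm².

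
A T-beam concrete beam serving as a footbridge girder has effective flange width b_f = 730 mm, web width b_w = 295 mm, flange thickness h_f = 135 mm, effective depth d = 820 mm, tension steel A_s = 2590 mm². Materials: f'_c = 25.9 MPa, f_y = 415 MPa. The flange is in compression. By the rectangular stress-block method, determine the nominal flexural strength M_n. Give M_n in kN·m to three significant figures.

Tension: T = A_s f_y = 2590 × 415 = 1074850 N.
Try a within the flange: a = T/(0.85 f'_c b_f) = 1074850/(0.85 × 25.9 × 730) = 66.88 mm.
Since a = 66.88 ≤ h_f = 135 mm, the stress block lies entirely in the flange; analyse as a rectangular beam of width b_f.
M_n = T(d − a/2) = 1074850 × (820 − 33.44) = 845.43 × 10⁶ N·mm.
M_n = 845.43 kN·m.

M_n ≈ 845 kN·m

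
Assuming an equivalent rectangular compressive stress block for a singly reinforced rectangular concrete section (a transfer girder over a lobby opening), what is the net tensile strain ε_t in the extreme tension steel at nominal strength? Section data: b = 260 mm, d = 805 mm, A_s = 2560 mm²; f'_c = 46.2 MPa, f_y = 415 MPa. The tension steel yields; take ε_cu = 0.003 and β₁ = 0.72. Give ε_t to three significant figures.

a = A_s f_y/(0.85 f'_c b) = 104.05 mm.
β₁ = 0.72, so c = a/β₁ = 104.05/0.72 = 144.51 mm.
From the linear strain diagram with ε_cu = 0.003: ε_t = 0.003 (d − c)/c = 0.003 × (805 − 144.51)/144.51 = 0.0137.
Since ε_t ≥ 0.005, the section is tension-controlled.

ε_t ≈ 0.0137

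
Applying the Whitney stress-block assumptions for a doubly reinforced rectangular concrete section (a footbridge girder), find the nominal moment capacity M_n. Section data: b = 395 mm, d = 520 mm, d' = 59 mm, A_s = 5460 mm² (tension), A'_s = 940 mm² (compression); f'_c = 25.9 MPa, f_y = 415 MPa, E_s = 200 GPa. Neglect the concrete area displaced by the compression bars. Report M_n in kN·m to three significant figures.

M_n ≈ 953 kN·m

Assume both tension and compression steel yield.
Net tension couple steel: A_s − A'_s = 4520 mm².
a = (A_s − A'_s) f_y / (0.85 f'_c b) = 1875800/(0.85 × 25.9 × 395) = 215.71 mm.
c = a/β₁ = 215.71/0.85 = 253.78 mm; ε'_s = 0.003(c − d')/c = 0.0023 ≥ f_y/E_s = 0.0021, so compression steel does yield.
M_n = (A_s − A'_s) f_y (d − a/2) + A'_s f_y (d − d') = [1875800 × (520 − 107.855) + 390100 × (520 − 59)] × 10⁻⁶ = 773.10 + 179.84 = 952.94 kN·m.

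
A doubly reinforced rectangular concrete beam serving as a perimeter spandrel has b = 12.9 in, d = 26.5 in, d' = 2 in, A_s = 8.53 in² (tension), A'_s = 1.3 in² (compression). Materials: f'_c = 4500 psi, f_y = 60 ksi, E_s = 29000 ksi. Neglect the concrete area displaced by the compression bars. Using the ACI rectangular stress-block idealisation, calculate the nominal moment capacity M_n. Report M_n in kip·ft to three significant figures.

Assume both steels yield.
a = (A_s − A'_s) f_y/(0.85 f'_c b) = (8.53 − 1.3) × 60/(0.85 × 4.5 × 12.9) = 8.792 in.
c = a/β₁ = 8.792/0.825 = 10.657 in; ε'_s = 0.003(c − d')/c = 0.0024 ≥ ε_y = 0.0021, so the compression steel yields.
M_n = (A_s − A'_s) f_y (d − a/2) + A'_s f_y (d − d') = 433.8 × (26.5 − 4.396) + 78 × (26.5 − 2) = 9588.7 + 1911.0 = 11499.7 kip·in = 11499.7/12 = 958.31 kip·ft.

M_n ≈ 958 kip·ft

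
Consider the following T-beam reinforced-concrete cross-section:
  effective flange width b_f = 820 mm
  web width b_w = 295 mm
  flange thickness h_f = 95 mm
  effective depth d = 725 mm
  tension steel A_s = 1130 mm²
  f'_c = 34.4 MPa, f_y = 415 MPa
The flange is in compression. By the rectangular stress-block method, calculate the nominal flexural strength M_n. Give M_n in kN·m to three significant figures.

Tension: T = A_s f_y = 1130 × 415 = 468950 N.
Try a within the flange: a = T/(0.85 f'_c b_f) = 468950/(0.85 × 34.4 × 820) = 19.56 mm.
Since a = 19.56 ≤ h_f = 95 mm, the stress block lies entirely in the flange; analyse as a rectangular beam of width b_f.
M_n = T(d − a/2) = 468950 × (725 − 9.78) = 335.40 × 10⁶ N·mm.
M_n = 335.40 kN·m.

M_n ≈ 335 kN·m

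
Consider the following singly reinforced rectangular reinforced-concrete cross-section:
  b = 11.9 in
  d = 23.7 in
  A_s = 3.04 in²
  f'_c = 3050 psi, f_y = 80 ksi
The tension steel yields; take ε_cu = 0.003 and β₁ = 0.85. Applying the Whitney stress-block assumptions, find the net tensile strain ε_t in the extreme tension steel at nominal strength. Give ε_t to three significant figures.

a = A_s f_y/(0.85 f'_c b) = 7.883 in.
β₁ = 0.85, so c = a/β₁ = 7.883/0.85 = 9.274 in.
From the linear strain diagram with ε_cu = 0.003: ε_t = 0.003 (d − c)/c = 0.003 × (23.7 − 9.274)/9.274 = 0.00467.
ε_t is between 0.004 and 0.005 — transition zone.

ε_t ≈ 0.00467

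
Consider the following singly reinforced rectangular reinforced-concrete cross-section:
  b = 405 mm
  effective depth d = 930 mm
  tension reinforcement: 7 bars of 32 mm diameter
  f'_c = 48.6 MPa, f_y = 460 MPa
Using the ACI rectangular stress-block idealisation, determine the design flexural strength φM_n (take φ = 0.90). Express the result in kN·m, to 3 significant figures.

φM_n ≈ 1990 kN·m

A_s = 7 × 804 = 5628 mm².
T = A_s f_y = 5628 × 460 = 2588880 N = 2588.88 kN.
From C = T: a = T/(0.85 f'_c b) = 2588880/(0.85 × 48.6 × 405) = 154.74 mm.
M_n = T(d − a/2) = 2588.88 kN × (930 − 77.37) mm = 2207.36 kN·m.
φM_n = 0.90 × 2207.36 = 1986.62 kN·m.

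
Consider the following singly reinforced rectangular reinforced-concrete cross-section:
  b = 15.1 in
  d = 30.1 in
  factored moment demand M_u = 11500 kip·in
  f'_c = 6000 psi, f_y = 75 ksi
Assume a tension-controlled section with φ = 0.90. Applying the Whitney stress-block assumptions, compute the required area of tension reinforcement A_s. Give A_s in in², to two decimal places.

M_n = M_u/φ = 11500/0.90 = 12777.8 kip·in.
From M_n = 0.85 f'_c a b (d − a/2):
a = d − √(d² − 2M_n/(0.85 f'_c b)) = 30.1 − √(30.1² − 2 × 12777.8/(0.85 × 6 × 15.1)) = 6.138 in.
A_s = 0.85 f'_c a b / f_y = 0.85 × 6 × 6.138 × 15.1 / 75 = 6.302 in².

A_s ≈ 6.30 in²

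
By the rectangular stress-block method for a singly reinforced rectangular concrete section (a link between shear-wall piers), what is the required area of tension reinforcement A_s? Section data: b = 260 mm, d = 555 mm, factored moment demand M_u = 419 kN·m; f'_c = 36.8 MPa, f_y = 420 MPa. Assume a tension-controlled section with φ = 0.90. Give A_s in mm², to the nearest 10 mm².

A_s ≈ 2230 mm²

M_n = M_u/φ = 419/0.90 = 465.556 kN·m.
With M_n = 0.85 f'_c a b (d − a/2), solve the quadratic for a:
a = d − √(d² − 2M_n/(0.85 f'_c b)) = 555 − √(555² − 2 × 465.556×10⁶/(0.85 × 36.8 × 260)) = 115.07 mm.
A_s = 0.85 f'_c a b / f_y = 0.85 × 36.8 × 115.07 × 260 / 420 = 2228.2 mm².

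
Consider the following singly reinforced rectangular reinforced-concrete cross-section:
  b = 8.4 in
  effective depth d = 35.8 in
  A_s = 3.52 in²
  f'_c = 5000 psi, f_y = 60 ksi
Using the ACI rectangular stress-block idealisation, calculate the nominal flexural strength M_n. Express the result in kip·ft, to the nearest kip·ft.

T = A_s f_y = 3.52 × 60 = 211.2 kips.
a = T/(0.85 f'_c b) = 211.2/(0.85 × 5 × 8.4) = 5.916 in.
M_n = T(d − a/2) = 211.2 × (35.8 − 2.958) = 6936.2 kip·in = 6936.2/12 = 578.02 kip·ft.

M_n ≈ 578 kip·ft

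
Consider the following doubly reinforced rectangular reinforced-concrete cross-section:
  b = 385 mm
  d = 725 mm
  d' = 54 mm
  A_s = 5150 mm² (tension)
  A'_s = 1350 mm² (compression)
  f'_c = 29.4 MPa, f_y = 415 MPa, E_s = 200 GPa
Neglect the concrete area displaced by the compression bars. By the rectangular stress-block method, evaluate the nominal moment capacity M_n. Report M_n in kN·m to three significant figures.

M_n ≈ 1390 kN·m

Assume both tension and compression steel yield.
Net tension couple steel: A_s − A'_s = 3800 mm².
a = (A_s − A'_s) f_y / (0.85 f'_c b) = 1577000/(0.85 × 29.4 × 385) = 163.91 mm.
c = a/β₁ = 163.91/0.84 = 195.13 mm; ε'_s = 0.003(c − d')/c = 0.0022 ≥ f_y/E_s = 0.0021, so compression steel does yield.
M_n = (A_s − A'_s) f_y (d − a/2) + A'_s f_y (d − d') = [1577000 × (725 − 81.955) + 560250 × (725 − 54)] × 10⁻⁶ = 1014.08 + 375.93 = 1390.01 kN·m.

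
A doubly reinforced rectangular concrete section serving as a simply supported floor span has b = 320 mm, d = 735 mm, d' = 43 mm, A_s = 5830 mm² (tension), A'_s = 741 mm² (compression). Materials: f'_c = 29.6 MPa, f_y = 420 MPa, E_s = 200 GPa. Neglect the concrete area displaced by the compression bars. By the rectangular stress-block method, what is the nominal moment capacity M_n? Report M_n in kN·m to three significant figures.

M_n ≈ 1500 kN·m

Assume both tension and compression steel yield.
Net tension couple steel: A_s − A'_s = 5089 mm².
a = (A_s − A'_s) f_y / (0.85 f'_c b) = 2137380/(0.85 × 29.6 × 320) = 265.47 mm.
c = a/β₁ = 265.47/0.839 = 316.41 mm; ε'_s = 0.003(c − d')/c = 0.0026 ≥ f_y/E_s = 0.0021, so compression steel does yield.
M_n = (A_s − A'_s) f_y (d − a/2) + A'_s f_y (d − d') = [2137380 × (735 − 132.735) + 311220 × (735 − 43)] × 10⁻⁶ = 1287.27 + 215.36 = 1502.63 kN·m.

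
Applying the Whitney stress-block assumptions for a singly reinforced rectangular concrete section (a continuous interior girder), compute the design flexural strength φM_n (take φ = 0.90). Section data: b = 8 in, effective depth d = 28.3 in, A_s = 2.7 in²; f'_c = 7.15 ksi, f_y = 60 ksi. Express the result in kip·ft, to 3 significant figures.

T = A_s f_y = 2.7 × 60 = 162 kips.
a = T/(0.85 f'_c b) = 162/(0.85 × 7.15 × 8) = 3.332 in.
M_n = T(d − a/2) = 162 × (28.3 − 1.666) = 4314.7 kip·in = 4314.7/12 = 359.56 kip·ft.
φM_n = 0.90 × 359.56 = 323.60 kip·ft.

φM_n ≈ 324 kip·ft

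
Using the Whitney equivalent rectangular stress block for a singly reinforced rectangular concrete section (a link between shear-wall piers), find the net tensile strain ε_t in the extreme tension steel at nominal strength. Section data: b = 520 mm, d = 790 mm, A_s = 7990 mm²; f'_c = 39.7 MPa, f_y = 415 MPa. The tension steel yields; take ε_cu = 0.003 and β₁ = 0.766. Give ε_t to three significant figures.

ε_t ≈ 0.00661

a = A_s f_y/(0.85 f'_c b) = 188.97 mm.
β₁ = 0.766, so c = a/β₁ = 188.97/0.766 = 246.70 mm.
From the linear strain diagram with ε_cu = 0.003: ε_t = 0.003 (d − c)/c = 0.003 × (790 − 246.70)/246.70 = 0.00661.
Since ε_t ≥ 0.005, the section is tension-controlled.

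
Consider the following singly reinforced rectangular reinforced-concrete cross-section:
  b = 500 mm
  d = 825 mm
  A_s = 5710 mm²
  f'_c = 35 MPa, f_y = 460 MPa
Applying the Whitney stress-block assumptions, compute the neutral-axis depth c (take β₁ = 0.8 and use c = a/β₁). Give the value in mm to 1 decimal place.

c ≈ 220.7 mm

T = A_s f_y = 5710 × 460 = 2626600 N = 2626.6 kN.
Setting C = 0.85 f'_c a b equal to T: a = 2626600/(0.85 × 35 × 500) = 176.578 mm.
With β₁ = 0.8, c = a/β₁ = 176.578/0.8 = 220.7 mm.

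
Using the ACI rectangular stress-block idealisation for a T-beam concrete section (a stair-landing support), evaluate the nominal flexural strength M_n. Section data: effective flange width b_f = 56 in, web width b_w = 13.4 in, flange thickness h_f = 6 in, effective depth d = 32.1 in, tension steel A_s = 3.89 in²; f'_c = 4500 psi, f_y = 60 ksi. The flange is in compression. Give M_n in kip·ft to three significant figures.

Tension: T = A_s f_y = 3.89 × 60 = 233.4 kips.
Try a within the flange: a = T/(0.85 f'_c b_f) = 233.4/(0.85 × 4.5 × 56) = 1.090 in.
Since a = 1.090 ≤ h_f = 6 in, the stress block lies entirely in the flange; analyse as a rectangular beam of width b_f.
M_n = T(d − a/2) = 233.4 × (32.1 − 0.545) = 7364.9 kip·in.
M_n = 7364.9/12 = 613.74 kip·ft.

M_n ≈ 614 kip·ft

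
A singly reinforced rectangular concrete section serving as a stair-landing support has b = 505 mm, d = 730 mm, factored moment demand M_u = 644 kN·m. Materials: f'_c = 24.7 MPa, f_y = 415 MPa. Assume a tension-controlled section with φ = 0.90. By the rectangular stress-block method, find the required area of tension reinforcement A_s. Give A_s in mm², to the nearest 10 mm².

M_n = M_u/φ = 644/0.90 = 715.556 kN·m.
With M_n = 0.85 f'_c a b (d − a/2), solve the quadratic for a:
a = d − √(d² − 2M_n/(0.85 f'_c b)) = 730 − √(730² − 2 × 715.556×10⁶/(0.85 × 24.7 × 505)) = 99.19 mm.
A_s = 0.85 f'_c a b / f_y = 0.85 × 24.7 × 99.19 × 505 / 415 = 2534.1 mm².

A_s ≈ 2530 mm²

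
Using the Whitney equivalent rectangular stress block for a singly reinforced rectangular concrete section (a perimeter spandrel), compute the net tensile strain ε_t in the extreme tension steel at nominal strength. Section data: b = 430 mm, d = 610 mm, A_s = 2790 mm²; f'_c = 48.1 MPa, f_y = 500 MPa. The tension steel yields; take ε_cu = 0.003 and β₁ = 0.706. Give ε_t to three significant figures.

ε_t ≈ 0.0133

a = A_s f_y/(0.85 f'_c b) = 79.35 mm.
β₁ = 0.706, so c = a/β₁ = 79.35/0.706 = 112.39 mm.
From the linear strain diagram with ε_cu = 0.003: ε_t = 0.003 (d − c)/c = 0.003 × (610 − 112.39)/112.39 = 0.0133.
Since ε_t ≥ 0.005, the section is tension-controlled.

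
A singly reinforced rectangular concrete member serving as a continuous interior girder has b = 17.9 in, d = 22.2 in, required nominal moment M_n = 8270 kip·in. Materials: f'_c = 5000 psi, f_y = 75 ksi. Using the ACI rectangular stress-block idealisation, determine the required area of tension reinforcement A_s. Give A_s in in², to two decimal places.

From M_n = 0.85 f'_c a b (d − a/2):
a = d − √(d² − 2M_n/(0.85 f'_c b)) = 22.2 − √(22.2² − 2 × 8270/(0.85 × 5 × 17.9)) = 5.604 in.
A_s = 0.85 f'_c a b / f_y = 0.85 × 5 × 5.604 × 17.9 / 75 = 5.684 in².

A_s ≈ 5.68 in²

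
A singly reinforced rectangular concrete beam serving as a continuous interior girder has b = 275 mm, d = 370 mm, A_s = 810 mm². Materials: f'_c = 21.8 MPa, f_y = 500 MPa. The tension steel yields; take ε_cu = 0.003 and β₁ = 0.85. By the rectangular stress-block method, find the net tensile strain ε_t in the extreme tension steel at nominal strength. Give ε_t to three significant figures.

ε_t ≈ 0.00887

a = A_s f_y/(0.85 f'_c b) = 79.48 mm.
β₁ = 0.85, so c = a/β₁ = 79.48/0.85 = 93.51 mm.
From the linear strain diagram with ε_cu = 0.003: ε_t = 0.003 (d − c)/c = 0.003 × (370 − 93.51)/93.51 = 0.00887.
Since ε_t ≥ 0.005, the section is tension-controlled.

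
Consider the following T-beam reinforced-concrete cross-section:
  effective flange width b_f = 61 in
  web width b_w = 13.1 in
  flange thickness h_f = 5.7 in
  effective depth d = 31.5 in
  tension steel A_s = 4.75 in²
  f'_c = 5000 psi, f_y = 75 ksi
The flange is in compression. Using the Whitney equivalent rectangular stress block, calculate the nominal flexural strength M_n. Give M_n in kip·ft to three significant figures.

M_n ≈ 915 kip·ft

Tension: T = A_s f_y = 4.75 × 75 = 356.25 kips.
Try a within the flange: a = T/(0.85 f'_c b_f) = 356.25/(0.85 × 5 × 61) = 1.374 in.
Since a = 1.374 ≤ h_f = 5.7 in, the stress block lies entirely in the flange; analyse as a rectangular beam of width b_f.
M_n = T(d − a/2) = 356.25 × (31.5 − 0.687) = 10977.1 kip·in.
M_n = 10977.1/12 = 914.76 kip·ft.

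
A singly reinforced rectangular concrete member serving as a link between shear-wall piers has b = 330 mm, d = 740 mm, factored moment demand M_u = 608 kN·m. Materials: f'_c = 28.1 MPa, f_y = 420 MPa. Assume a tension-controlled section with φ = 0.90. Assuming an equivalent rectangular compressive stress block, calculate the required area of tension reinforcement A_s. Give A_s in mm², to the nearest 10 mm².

M_n = M_u/φ = 608/0.90 = 675.556 kN·m.
With M_n = 0.85 f'_c a b (d − a/2), solve the quadratic for a:
a = d − √(d² − 2M_n/(0.85 f'_c b)) = 740 − √(740² − 2 × 675.556×10⁶/(0.85 × 28.1 × 330)) = 126.66 mm.
A_s = 0.85 f'_c a b / f_y = 0.85 × 28.1 × 126.66 × 330 / 420 = 2377.0 mm².

A_s ≈ 2380 mm²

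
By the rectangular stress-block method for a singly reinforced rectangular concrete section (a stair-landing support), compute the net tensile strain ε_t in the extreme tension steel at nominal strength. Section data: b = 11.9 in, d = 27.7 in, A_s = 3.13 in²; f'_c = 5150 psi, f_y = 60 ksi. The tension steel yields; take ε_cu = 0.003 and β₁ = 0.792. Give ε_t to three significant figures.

a = A_s f_y/(0.85 f'_c b) = 3.605 in.
β₁ = 0.792, so c = a/β₁ = 3.605/0.792 = 4.552 in.
From the linear strain diagram with ε_cu = 0.003: ε_t = 0.003 (d − c)/c = 0.003 × (27.7 − 4.552)/4.552 = 0.0153.
Since ε_t ≥ 0.005, the section is tension-controlled.

ε_t ≈ 0.0153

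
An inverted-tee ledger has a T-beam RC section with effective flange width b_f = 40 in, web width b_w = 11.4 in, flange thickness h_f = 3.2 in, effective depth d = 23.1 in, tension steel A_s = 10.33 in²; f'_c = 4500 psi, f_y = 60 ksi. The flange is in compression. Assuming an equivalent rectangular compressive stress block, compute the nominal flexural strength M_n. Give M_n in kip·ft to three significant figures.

Tension: T = A_s f_y = 10.33 × 60 = 619.8 kips.
Try a within the flange: a = T/(0.85 f'_c b_f) = 619.8/(0.85 × 4.5 × 40) = 4.051 in.
a = 4.051 > h_f = 3.2 in: the block extends into the web. Split into flange-overhang and web parts.
C_f = 0.85 f'_c (b_f − b_w) h_f = 0.85 × 4.5 × (40 − 11.4) × 3.2 = 350.1 kips.
Remaining web compression depth: a_w = (T − C_f)/(0.85 f'_c b_w) = (619.8 − 350.1)/(0.85 × 4.5 × 11.4) = 6.185 in.
M_n = C_f(d − h_f/2) + (T − C_f)(d − a_w/2) = 350.1 × (23.1 − 1.6) + 269.7 × (23.1 − 3.0925) = 7527.2 + 5396.0 = 12923.2 kip·in.
M_n = 12923.2/12 = 1076.93 kip·ft.

M_n ≈ 1080 kip·ft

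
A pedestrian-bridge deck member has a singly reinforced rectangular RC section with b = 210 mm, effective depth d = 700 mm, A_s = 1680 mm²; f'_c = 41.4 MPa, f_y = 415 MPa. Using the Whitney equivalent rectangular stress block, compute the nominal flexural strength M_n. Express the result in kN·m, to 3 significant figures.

T = A_s f_y = 1680 × 415 = 697200 N = 697.2 kN.
From C = T: a = T/(0.85 f'_c b) = 697200/(0.85 × 41.4 × 210) = 94.34 mm.
M_n = T(d − a/2) = 697.2 kN × (700 − 47.17) mm = 455.15 kN·m.

M_n ≈ 455 kN·m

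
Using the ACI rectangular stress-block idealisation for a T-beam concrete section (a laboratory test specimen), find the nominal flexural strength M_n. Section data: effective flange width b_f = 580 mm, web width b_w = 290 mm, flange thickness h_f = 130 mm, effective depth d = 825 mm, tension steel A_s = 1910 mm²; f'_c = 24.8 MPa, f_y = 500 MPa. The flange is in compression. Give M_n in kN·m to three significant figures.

Tension: T = A_s f_y = 1910 × 500 = 955000 N.
Try a within the flange: a = T/(0.85 f'_c b_f) = 955000/(0.85 × 24.8 × 580) = 78.11 mm.
Since a = 78.11 ≤ h_f = 130 mm, the stress block lies entirely in the flange; analyse as a rectangular beam of width b_f.
M_n = T(d − a/2) = 955000 × (825 − 39.055) = 750.58 × 10⁶ N·mm.
M_n = 750.58 kN·m.

M_n ≈ 751 kN·m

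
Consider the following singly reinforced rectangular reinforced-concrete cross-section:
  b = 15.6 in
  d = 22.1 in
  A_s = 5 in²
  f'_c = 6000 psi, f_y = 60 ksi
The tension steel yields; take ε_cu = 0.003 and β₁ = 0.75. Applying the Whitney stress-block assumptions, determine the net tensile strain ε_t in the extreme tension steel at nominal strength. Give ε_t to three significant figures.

ε_t ≈ 0.0102

a = A_s f_y/(0.85 f'_c b) = 3.771 in.
β₁ = 0.75, so c = a/β₁ = 3.771/0.75 = 5.028 in.
From the linear strain diagram with ε_cu = 0.003: ε_t = 0.003 (d − c)/c = 0.003 × (22.1 − 5.028)/5.028 = 0.0102.
Since ε_t ≥ 0.005, the section is tension-controlled.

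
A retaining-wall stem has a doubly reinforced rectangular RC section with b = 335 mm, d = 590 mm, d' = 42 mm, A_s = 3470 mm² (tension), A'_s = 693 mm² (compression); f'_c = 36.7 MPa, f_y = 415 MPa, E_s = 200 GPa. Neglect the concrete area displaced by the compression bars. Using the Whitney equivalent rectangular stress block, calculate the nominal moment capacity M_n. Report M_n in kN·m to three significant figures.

M_n ≈ 774 kN·m

Assume both tension and compression steel yield.
Net tension couple steel: A_s − A'_s = 2777 mm².
a = (A_s − A'_s) f_y / (0.85 f'_c b) = 1152455/(0.85 × 36.7 × 335) = 110.28 mm.
c = a/β₁ = 110.28/0.788 = 139.95 mm; ε'_s = 0.003(c − d')/c = 0.0021 ≥ f_y/E_s = 0.0021, so compression steel does yield.
M_n = (A_s − A'_s) f_y (d − a/2) + A'_s f_y (d − d') = [1152455 × (590 − 55.14) + 287595 × (590 − 42)] × 10⁻⁶ = 616.40 + 157.60 = 774.00 kN·m.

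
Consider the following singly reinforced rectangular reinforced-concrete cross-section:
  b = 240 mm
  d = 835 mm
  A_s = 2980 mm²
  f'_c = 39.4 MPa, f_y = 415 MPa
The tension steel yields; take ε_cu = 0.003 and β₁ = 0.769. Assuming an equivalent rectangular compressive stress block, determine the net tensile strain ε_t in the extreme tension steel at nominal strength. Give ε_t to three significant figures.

a = A_s f_y/(0.85 f'_c b) = 153.86 mm.
β₁ = 0.769, so c = a/β₁ = 153.86/0.769 = 200.08 mm.
From the linear strain diagram with ε_cu = 0.003: ε_t = 0.003 (d − c)/c = 0.003 × (835 − 200.08)/200.08 = 0.00952.
Since ε_t ≥ 0.005, the section is tension-controlled.

ε_t ≈ 0.00952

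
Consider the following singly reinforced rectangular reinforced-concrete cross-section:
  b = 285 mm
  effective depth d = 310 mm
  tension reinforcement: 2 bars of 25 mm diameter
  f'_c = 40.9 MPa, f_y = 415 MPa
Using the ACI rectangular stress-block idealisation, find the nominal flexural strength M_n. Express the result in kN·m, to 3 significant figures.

A_s = 2 × 491 = 982 mm².
T = A_s f_y = 982 × 415 = 407530 N = 407.53 kN.
From C = T: a = T/(0.85 f'_c b) = 407530/(0.85 × 40.9 × 285) = 41.13 mm.
M_n = T(d − a/2) = 407.53 kN × (310 − 20.565) mm = 117.95 kN·m.

M_n ≈ 118 kN·m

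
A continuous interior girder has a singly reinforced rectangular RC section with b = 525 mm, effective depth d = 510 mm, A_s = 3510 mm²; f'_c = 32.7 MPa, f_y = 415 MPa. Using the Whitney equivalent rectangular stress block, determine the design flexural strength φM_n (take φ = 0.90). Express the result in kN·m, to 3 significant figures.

T = A_s f_y = 3510 × 415 = 1456650 N = 1456.65 kN.
From C = T: a = T/(0.85 f'_c b) = 1456650/(0.85 × 32.7 × 525) = 99.82 mm.
M_n = T(d − a/2) = 1456.65 kN × (510 − 49.91) mm = 670.19 kN·m.
φM_n = 0.90 × 670.19 = 603.17 kN·m.

φM_n ≈ 603 kN·m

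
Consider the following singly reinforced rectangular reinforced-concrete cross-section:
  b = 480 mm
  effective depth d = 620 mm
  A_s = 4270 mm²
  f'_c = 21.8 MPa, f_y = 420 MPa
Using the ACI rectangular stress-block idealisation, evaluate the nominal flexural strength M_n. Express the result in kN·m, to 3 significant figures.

T = A_s f_y = 4270 × 420 = 1793400 N = 1793.4 kN.
From C = T: a = T/(0.85 f'_c b) = 1793400/(0.85 × 21.8 × 480) = 201.63 mm.
M_n = T(d − a/2) = 1793.4 kN × (620 − 100.815) mm = 931.11 kN·m.

M_n ≈ 931 kN·m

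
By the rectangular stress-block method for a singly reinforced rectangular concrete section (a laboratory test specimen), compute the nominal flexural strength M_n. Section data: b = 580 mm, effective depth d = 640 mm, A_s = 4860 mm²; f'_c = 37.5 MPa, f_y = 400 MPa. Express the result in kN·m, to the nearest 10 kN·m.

T = A_s f_y = 4860 × 400 = 1944000 N = 1944 kN.
From C = T: a = T/(0.85 f'_c b) = 1944000/(0.85 × 37.5 × 580) = 105.15 mm.
M_n = T(d − a/2) = 1944 kN × (640 − 52.575) mm = 1141.95 kN·m.

M_n ≈ 1140 kN·m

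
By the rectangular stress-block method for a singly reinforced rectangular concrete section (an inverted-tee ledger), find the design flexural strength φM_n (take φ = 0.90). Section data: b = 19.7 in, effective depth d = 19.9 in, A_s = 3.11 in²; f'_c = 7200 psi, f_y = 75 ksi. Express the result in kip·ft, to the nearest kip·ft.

T = A_s f_y = 3.11 × 75 = 233.25 kips.
a = T/(0.85 f'_c b) = 233.25/(0.85 × 7.2 × 19.7) = 1.935 in.
M_n = T(d − a/2) = 233.25 × (19.9 − 0.9675) = 4416.0 kip·in = 4416.0/12 = 368.00 kip·ft.
φM_n = 0.90 × 368.00 = 331.20 kip·ft.

φM_n ≈ 331 kip·ft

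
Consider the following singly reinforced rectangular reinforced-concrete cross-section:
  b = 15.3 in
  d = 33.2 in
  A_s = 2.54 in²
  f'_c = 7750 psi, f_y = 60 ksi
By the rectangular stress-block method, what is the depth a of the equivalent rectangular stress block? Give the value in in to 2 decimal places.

T = A_s f_y = 2.54 × 60 = 152.4 kips.
a = T/(0.85 f'_c b) = 152.4/(0.85 × 7.75 × 15.3) = 1.51 in.

a ≈ 1.51 in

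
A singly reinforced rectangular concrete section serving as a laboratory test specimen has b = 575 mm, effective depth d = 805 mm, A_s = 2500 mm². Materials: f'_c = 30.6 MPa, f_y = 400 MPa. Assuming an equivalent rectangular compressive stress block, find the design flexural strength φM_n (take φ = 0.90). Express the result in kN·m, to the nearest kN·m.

T = A_s f_y = 2500 × 400 = 1000000 N = 1000 kN.
From C = T: a = T/(0.85 f'_c b) = 1000000/(0.85 × 30.6 × 575) = 66.86 mm.
M_n = T(d − a/2) = 1000 kN × (805 − 33.43) mm = 771.57 kN·m.
φM_n = 0.90 × 771.57 = 694.41 kN·m.

φM_n ≈ 694 kN·m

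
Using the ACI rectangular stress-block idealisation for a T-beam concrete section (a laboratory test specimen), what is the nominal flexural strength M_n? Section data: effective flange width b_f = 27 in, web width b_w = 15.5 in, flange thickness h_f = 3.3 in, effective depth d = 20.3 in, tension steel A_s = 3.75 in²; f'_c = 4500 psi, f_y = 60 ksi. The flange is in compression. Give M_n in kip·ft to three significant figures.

Tension: T = A_s f_y = 3.75 × 60 = 225 kips.
Try a within the flange: a = T/(0.85 f'_c b_f) = 225/(0.85 × 4.5 × 27) = 2.179 in.
Since a = 2.179 ≤ h_f = 3.3 in, the stress block lies entirely in the flange; analyse as a rectangular beam of width b_f.
M_n = T(d − a/2) = 225 × (20.3 − 1.0895) = 4322.4 kip·in.
M_n = 4322.4/12 = 360.20 kip·ft.

M_n ≈ 360 kip·ft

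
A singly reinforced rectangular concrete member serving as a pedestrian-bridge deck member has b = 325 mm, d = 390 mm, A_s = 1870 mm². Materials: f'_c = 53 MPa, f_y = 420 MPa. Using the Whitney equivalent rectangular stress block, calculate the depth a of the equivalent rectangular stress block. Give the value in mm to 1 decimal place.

T = A_s f_y = 1870 × 420 = 785400 N = 785.4 kN.
Setting C = 0.85 f'_c a b equal to T: a = 785400/(0.85 × 53 × 325) = 53.6 mm.

a ≈ 53.6 mm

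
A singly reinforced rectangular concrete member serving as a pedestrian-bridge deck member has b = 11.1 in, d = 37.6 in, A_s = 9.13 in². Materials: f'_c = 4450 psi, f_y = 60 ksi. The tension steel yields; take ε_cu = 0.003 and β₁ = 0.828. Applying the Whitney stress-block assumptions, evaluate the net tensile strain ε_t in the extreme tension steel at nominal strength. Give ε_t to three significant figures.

ε_t ≈ 0.00416

a = A_s f_y/(0.85 f'_c b) = 13.047 in.
β₁ = 0.828, so c = a/β₁ = 13.047/0.828 = 15.757 in.
From the linear strain diagram with ε_cu = 0.003: ε_t = 0.003 (d − c)/c = 0.003 × (37.6 − 15.757)/15.757 = 0.00416.
ε_t is between 0.004 and 0.005 — transition zone.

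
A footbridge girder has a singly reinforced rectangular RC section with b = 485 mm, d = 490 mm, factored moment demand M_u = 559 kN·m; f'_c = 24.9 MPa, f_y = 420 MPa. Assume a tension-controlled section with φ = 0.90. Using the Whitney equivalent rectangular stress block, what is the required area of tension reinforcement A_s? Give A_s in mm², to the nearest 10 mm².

M_n = M_u/φ = 559/0.90 = 621.111 kN·m.
With M_n = 0.85 f'_c a b (d − a/2), solve the quadratic for a:
a = d − √(d² − 2M_n/(0.85 f'_c b)) = 490 − √(490² − 2 × 621.111×10⁶/(0.85 × 24.9 × 485)) = 144.91 mm.
A_s = 0.85 f'_c a b / f_y = 0.85 × 24.9 × 144.91 × 485 / 420 = 3541.7 mm².

A_s ≈ 3540 mm²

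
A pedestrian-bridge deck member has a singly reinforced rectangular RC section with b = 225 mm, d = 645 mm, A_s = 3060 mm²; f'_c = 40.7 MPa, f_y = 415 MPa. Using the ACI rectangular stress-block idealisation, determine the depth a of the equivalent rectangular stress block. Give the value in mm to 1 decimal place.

T = A_s f_y = 3060 × 415 = 1269900 N = 1269.9 kN.
Setting C = 0.85 f'_c a b equal to T: a = 1269900/(0.85 × 40.7 × 225) = 163.1 mm.

a ≈ 163.1 mm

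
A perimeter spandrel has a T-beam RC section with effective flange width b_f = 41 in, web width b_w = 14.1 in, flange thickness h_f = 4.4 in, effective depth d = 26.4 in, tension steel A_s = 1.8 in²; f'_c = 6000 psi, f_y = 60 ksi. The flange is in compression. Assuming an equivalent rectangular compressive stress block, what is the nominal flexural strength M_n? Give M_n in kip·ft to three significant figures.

Tension: T = A_s f_y = 1.8 × 60 = 108 kips.
Try a within the flange: a = T/(0.85 f'_c b_f) = 108/(0.85 × 6 × 41) = 0.516 in.
Since a = 0.516 ≤ h_f = 4.4 in, the stress block lies entirely in the flange; analyse as a rectangular beam of width b_f.
M_n = T(d − a/2) = 108 × (26.4 − 0.258) = 2823.3 kip·in.
M_n = 2823.3/12 = 235.28 kip·ft.

M_n ≈ 235 kip·ft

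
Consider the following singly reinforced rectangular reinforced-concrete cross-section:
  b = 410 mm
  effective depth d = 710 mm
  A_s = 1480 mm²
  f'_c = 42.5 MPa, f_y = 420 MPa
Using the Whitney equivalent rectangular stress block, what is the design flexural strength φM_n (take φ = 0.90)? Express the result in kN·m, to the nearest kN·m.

φM_n ≈ 385 kN·m

T = A_s f_y = 1480 × 420 = 621600 N = 621.6 kN.
From C = T: a = T/(0.85 f'_c b) = 621600/(0.85 × 42.5 × 410) = 41.97 mm.
M_n = T(d − a/2) = 621.6 kN × (710 − 20.985) mm = 428.29 kN·m.
φM_n = 0.90 × 428.29 = 385.46 kN·m.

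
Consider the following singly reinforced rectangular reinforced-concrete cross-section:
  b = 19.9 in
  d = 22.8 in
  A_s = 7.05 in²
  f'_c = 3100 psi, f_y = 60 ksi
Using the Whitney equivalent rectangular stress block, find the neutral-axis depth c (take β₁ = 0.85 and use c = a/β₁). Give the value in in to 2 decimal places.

T = A_s f_y = 7.05 × 60 = 423 kips.
a = T/(0.85 f'_c b) = 423/(0.85 × 3.1 × 19.9) = 8.0669 in.
With β₁ = 0.85, c = a/β₁ = 8.0669/0.85 = 9.49 in.

c ≈ 9.49 in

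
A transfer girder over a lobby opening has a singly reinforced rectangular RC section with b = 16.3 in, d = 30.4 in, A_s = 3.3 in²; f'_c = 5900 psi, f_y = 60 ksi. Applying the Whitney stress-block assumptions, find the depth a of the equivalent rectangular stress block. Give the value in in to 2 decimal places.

a ≈ 2.42 in

T = A_s f_y = 3.3 × 60 = 198 kips.
a = T/(0.85 f'_c b) = 198/(0.85 × 5.9 × 16.3) = 2.42 in.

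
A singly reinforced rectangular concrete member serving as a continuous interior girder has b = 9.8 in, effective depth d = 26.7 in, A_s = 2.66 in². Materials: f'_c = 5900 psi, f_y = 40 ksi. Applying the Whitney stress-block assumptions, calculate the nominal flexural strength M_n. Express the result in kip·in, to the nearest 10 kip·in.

M_n ≈ 2730 kip·in

T = A_s f_y = 2.66 × 40 = 106.4 kips.
a = T/(0.85 f'_c b) = 106.4/(0.85 × 5.9 × 9.8) = 2.165 in.
M_n = T(d − a/2) = 106.4 × (26.7 − 1.0825) = 2725.7 kip·in.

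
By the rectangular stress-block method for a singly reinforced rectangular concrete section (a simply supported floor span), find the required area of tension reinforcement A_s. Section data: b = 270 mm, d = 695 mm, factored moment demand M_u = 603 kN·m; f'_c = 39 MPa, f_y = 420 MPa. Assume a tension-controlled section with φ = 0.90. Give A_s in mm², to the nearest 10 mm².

A_s ≈ 2510 mm²

M_n = M_u/φ = 603/0.90 = 670 kN·m.
With M_n = 0.85 f'_c a b (d − a/2), solve the quadratic for a:
a = d − √(d² − 2M_n/(0.85 f'_c b)) = 695 − √(695² − 2 × 670×10⁶/(0.85 × 39 × 270)) = 117.67 mm.
A_s = 0.85 f'_c a b / f_y = 0.85 × 39 × 117.67 × 270 / 420 = 2507.6 mm².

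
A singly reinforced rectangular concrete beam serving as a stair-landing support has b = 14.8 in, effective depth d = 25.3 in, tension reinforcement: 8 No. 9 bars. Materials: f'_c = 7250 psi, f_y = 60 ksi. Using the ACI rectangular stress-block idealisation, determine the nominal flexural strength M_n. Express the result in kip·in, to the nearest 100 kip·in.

M_n ≈ 10900 kip·in

A_s = 8 × 1 = 8 in².
T = A_s f_y = 8 × 60 = 480 kips.
a = T/(0.85 f'_c b) = 480/(0.85 × 7.25 × 14.8) = 5.263 in.
M_n = T(d − a/2) = 480 × (25.3 − 2.6315) = 10880.9 kip·in.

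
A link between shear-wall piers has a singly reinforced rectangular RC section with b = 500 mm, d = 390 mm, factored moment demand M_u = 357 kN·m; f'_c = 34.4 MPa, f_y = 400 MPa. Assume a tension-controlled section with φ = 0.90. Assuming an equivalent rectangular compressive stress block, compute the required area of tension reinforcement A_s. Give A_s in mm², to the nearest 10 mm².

M_n = M_u/φ = 357/0.90 = 396.667 kN·m.
With M_n = 0.85 f'_c a b (d − a/2), solve the quadratic for a:
a = d − √(d² − 2M_n/(0.85 f'_c b)) = 390 − √(390² − 2 × 396.667×10⁶/(0.85 × 34.4 × 500)) = 77.21 mm.
A_s = 0.85 f'_c a b / f_y = 0.85 × 34.4 × 77.21 × 500 / 400 = 2822.0 mm².

A_s ≈ 2820 mm²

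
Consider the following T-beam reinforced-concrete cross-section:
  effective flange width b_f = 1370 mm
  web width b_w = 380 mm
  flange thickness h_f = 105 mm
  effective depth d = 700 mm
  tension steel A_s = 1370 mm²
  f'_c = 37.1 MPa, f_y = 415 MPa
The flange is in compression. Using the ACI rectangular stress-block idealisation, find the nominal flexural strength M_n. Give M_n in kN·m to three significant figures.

M_n ≈ 394 kN·m

Tension: T = A_s f_y = 1370 × 415 = 568550 N.
Try a within the flange: a = T/(0.85 f'_c b_f) = 568550/(0.85 × 37.1 × 1370) = 13.16 mm.
Since a = 13.16 ≤ h_f = 105 mm, the stress block lies entirely in the flange; analyse as a rectangular beam of width b_f.
M_n = T(d − a/2) = 568550 × (700 − 6.58) = 394.24 × 10⁶ N·mm.
M_n = 394.24 kN·m.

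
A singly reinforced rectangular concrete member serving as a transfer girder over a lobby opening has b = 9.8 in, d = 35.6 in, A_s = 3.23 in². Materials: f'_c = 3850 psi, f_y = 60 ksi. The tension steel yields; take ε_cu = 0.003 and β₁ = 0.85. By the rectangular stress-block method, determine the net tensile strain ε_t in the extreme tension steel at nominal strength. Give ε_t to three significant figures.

a = A_s f_y/(0.85 f'_c b) = 6.043 in.
β₁ = 0.85, so c = a/β₁ = 6.043/0.85 = 7.109 in.
From the linear strain diagram with ε_cu = 0.003: ε_t = 0.003 (d − c)/c = 0.003 × (35.6 − 7.109)/7.109 = 0.0120.
Since ε_t ≥ 0.005, the section is tension-controlled.

ε_t ≈ 0.0120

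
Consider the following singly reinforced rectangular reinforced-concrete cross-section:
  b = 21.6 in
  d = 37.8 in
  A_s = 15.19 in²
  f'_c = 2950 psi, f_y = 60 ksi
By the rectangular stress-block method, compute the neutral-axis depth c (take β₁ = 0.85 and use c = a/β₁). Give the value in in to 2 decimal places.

T = A_s f_y = 15.19 × 60 = 911.4 kips.
a = T/(0.85 f'_c b) = 911.4/(0.85 × 2.95 × 21.6) = 16.8273 in.
With β₁ = 0.85, c = a/β₁ = 16.8273/0.85 = 19.80 in.

c ≈ 19.80 in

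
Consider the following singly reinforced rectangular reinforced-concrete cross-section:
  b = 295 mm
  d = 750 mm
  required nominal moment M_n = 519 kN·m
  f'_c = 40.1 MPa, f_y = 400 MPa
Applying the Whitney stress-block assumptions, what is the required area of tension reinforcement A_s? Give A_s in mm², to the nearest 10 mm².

A_s ≈ 1820 mm²

With M_n = 0.85 f'_c a b (d − a/2), solve the quadratic for a:
a = d − √(d² − 2M_n/(0.85 f'_c b)) = 750 − √(750² − 2 × 519×10⁶/(0.85 × 40.1 × 295)) = 72.31 mm.
A_s = 0.85 f'_c a b / f_y = 0.85 × 40.1 × 72.31 × 295 / 400 = 1817.7 mm².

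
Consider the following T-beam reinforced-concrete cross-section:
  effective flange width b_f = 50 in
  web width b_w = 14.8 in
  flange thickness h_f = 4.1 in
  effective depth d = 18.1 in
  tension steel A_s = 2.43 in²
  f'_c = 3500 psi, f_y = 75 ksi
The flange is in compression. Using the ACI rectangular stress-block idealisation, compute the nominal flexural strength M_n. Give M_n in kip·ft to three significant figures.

M_n ≈ 266 kip·ft

Tension: T = A_s f_y = 2.43 × 75 = 182.25 kips.
Try a within the flange: a = T/(0.85 f'_c b_f) = 182.25/(0.85 × 3.5 × 50) = 1.225 in.
Since a = 1.225 ≤ h_f = 4.1 in, the stress block lies entirely in the flange; analyse as a rectangular beam of width b_f.
M_n = T(d − a/2) = 182.25 × (18.1 − 0.6125) = 3187.1 kip·in.
M_n = 3187.1/12 = 265.59 kip·ft.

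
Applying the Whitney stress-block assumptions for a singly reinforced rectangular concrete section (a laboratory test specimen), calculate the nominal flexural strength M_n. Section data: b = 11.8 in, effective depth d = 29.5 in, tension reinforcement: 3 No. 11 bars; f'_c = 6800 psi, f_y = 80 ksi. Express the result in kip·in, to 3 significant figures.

M_n ≈ 10000 kip·in

A_s = 3 × 1.56 = 4.68 in².
T = A_s f_y = 4.68 × 80 = 374.4 kips.
a = T/(0.85 f'_c b) = 374.4/(0.85 × 6.8 × 11.8) = 5.489 in.
M_n = T(d − a/2) = 374.4 × (29.5 − 2.7445) = 10017.3 kip·in.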